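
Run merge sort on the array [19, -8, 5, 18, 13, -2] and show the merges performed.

Divide and conquer:
  Merge [-8] + [5] -> [-8, 5]
  Merge [19] + [-8, 5] -> [-8, 5, 19]
  Merge [13] + [-2] -> [-2, 13]
  Merge [18] + [-2, 13] -> [-2, 13, 18]
  Merge [-8, 5, 19] + [-2, 13, 18] -> [-8, -2, 5, 13, 18, 19]


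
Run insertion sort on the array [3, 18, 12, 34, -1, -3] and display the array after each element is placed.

First element 3 is already 'sorted'
Insert 18: shifted 0 elements -> [3, 18, 12, 34, -1, -3]
Insert 12: shifted 1 elements -> [3, 12, 18, 34, -1, -3]
Insert 34: shifted 0 elements -> [3, 12, 18, 34, -1, -3]
Insert -1: shifted 4 elements -> [-1, 3, 12, 18, 34, -3]
Insert -3: shifted 5 elements -> [-3, -1, 3, 12, 18, 34]


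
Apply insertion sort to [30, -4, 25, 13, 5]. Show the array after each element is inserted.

First element 30 is already 'sorted'
Insert -4: shifted 1 elements -> [-4, 30, 25, 13, 5]
Insert 25: shifted 1 elements -> [-4, 25, 30, 13, 5]
Insert 13: shifted 2 elements -> [-4, 13, 25, 30, 5]
Insert 5: shifted 3 elements -> [-4, 5, 13, 25, 30]


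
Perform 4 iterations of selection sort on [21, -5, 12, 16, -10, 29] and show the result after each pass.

Pass 1: Select minimum -10 at index 4, swap -> [-10, -5, 12, 16, 21, 29]
Pass 2: Select minimum -5 at index 1, swap -> [-10, -5, 12, 16, 21, 29]
Pass 3: Select minimum 12 at index 2, swap -> [-10, -5, 12, 16, 21, 29]
Pass 4: Select minimum 16 at index 3, swap -> [-10, -5, 12, 16, 21, 29]


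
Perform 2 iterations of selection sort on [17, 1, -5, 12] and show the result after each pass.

Pass 1: Select minimum -5 at index 2, swap -> [-5, 1, 17, 12]
Pass 2: Select minimum 1 at index 1, swap -> [-5, 1, 17, 12]


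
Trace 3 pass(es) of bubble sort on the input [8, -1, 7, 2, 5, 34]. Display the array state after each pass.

After pass 1: [-1, 7, 2, 5, 8, 34] (4 swaps)
After pass 2: [-1, 2, 5, 7, 8, 34] (2 swaps)
After pass 3: [-1, 2, 5, 7, 8, 34] (0 swaps)
Total swaps: 6


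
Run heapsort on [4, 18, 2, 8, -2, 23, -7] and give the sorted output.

Build heap: [23, 18, 4, 8, -2, 2, -7]
Extract 23: [18, 8, 4, -7, -2, 2, 23]
Extract 18: [8, 2, 4, -7, -2, 18, 23]
Extract 8: [4, 2, -2, -7, 8, 18, 23]
Extract 4: [2, -7, -2, 4, 8, 18, 23]
Extract 2: [-2, -7, 2, 4, 8, 18, 23]
Extract -2: [-7, -2, 2, 4, 8, 18, 23]


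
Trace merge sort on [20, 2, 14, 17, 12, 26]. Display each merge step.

Divide and conquer:
  Merge [2] + [14] -> [2, 14]
  Merge [20] + [2, 14] -> [2, 14, 20]
  Merge [12] + [26] -> [12, 26]
  Merge [17] + [12, 26] -> [12, 17, 26]
  Merge [2, 14, 20] + [12, 17, 26] -> [2, 12, 14, 17, 20, 26]


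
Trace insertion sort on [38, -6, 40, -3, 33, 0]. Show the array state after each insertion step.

First element 38 is already 'sorted'
Insert -6: shifted 1 elements -> [-6, 38, 40, -3, 33, 0]
Insert 40: shifted 0 elements -> [-6, 38, 40, -3, 33, 0]
Insert -3: shifted 2 elements -> [-6, -3, 38, 40, 33, 0]
Insert 33: shifted 2 elements -> [-6, -3, 33, 38, 40, 0]
Insert 0: shifted 3 elements -> [-6, -3, 0, 33, 38, 40]


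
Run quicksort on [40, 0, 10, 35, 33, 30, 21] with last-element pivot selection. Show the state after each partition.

Partition 1: pivot=21 at index 2 -> [0, 10, 21, 35, 33, 30, 40]
Partition 2: pivot=10 at index 1 -> [0, 10, 21, 35, 33, 30, 40]
Partition 3: pivot=40 at index 6 -> [0, 10, 21, 35, 33, 30, 40]
Partition 4: pivot=30 at index 3 -> [0, 10, 21, 30, 33, 35, 40]
Partition 5: pivot=35 at index 5 -> [0, 10, 21, 30, 33, 35, 40]


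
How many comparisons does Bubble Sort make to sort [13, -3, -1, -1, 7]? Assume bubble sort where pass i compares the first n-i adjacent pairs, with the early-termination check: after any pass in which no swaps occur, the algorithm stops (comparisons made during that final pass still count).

Pass 1: compare adjacent pairs (0,1)..(3,4) = 4 comparison(s), 4 swap(s) -> [-3, -1, -1, 7, 13]
Pass 2: compare adjacent pairs (0,1)..(2,3) = 3 comparison(s), 0 swap(s) -> [-3, -1, -1, 7, 13]
No swaps in this pass, so bubble sort stops here.
Total comparisons: 4 + 3 = 7


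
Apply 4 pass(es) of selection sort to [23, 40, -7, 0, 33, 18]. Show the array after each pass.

Pass 1: Select minimum -7 at index 2, swap -> [-7, 40, 23, 0, 33, 18]
Pass 2: Select minimum 0 at index 3, swap -> [-7, 0, 23, 40, 33, 18]
Pass 3: Select minimum 18 at index 5, swap -> [-7, 0, 18, 40, 33, 23]
Pass 4: Select minimum 23 at index 5, swap -> [-7, 0, 18, 23, 33, 40]


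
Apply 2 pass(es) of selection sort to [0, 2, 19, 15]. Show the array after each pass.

Pass 1: Select minimum 0 at index 0, swap -> [0, 2, 19, 15]
Pass 2: Select minimum 2 at index 1, swap -> [0, 2, 19, 15]


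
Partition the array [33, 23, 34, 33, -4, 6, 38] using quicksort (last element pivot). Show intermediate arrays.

Partition 1: pivot=38 at index 6 -> [33, 23, 34, 33, -4, 6, 38]
Partition 2: pivot=6 at index 1 -> [-4, 6, 34, 33, 33, 23, 38]
Partition 3: pivot=23 at index 2 -> [-4, 6, 23, 33, 33, 34, 38]
Partition 4: pivot=34 at index 5 -> [-4, 6, 23, 33, 33, 34, 38]
Partition 5: pivot=33 at index 4 -> [-4, 6, 23, 33, 33, 34, 38]


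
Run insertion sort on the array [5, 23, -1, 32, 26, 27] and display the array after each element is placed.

First element 5 is already 'sorted'
Insert 23: shifted 0 elements -> [5, 23, -1, 32, 26, 27]
Insert -1: shifted 2 elements -> [-1, 5, 23, 32, 26, 27]
Insert 32: shifted 0 elements -> [-1, 5, 23, 32, 26, 27]
Insert 26: shifted 1 elements -> [-1, 5, 23, 26, 32, 27]
Insert 27: shifted 1 elements -> [-1, 5, 23, 26, 27, 32]


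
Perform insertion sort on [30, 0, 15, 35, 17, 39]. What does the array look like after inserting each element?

First element 30 is already 'sorted'
Insert 0: shifted 1 elements -> [0, 30, 15, 35, 17, 39]
Insert 15: shifted 1 elements -> [0, 15, 30, 35, 17, 39]
Insert 35: shifted 0 elements -> [0, 15, 30, 35, 17, 39]
Insert 17: shifted 2 elements -> [0, 15, 17, 30, 35, 39]
Insert 39: shifted 0 elements -> [0, 15, 17, 30, 35, 39]


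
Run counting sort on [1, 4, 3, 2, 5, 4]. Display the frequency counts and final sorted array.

Count array: [0, 1, 1, 1, 2, 1]
(count[i] = number of elements equal to i)
Cumulative count: [0, 1, 2, 3, 5, 6]
Sorted: [1, 2, 3, 4, 4, 5]


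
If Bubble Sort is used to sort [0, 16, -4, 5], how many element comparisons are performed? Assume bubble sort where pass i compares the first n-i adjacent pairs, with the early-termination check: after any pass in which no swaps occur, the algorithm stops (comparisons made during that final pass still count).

Pass 1: compare adjacent pairs (0,1)..(2,3) = 3 comparison(s), 2 swap(s) -> [0, -4, 5, 16]
Pass 2: compare adjacent pairs (0,1)..(1,2) = 2 comparison(s), 1 swap(s) -> [-4, 0, 5, 16]
Pass 3: compare adjacent pairs (0,1)..(0,1) = 1 comparison(s), 0 swap(s) -> [-4, 0, 5, 16]
No swaps in this pass, so bubble sort stops here.
Total comparisons: 3 + 2 + 1 = 6


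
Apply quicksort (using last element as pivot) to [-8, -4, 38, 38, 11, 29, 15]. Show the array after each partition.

Partition 1: pivot=15 at index 3 -> [-8, -4, 11, 15, 38, 29, 38]
Partition 2: pivot=11 at index 2 -> [-8, -4, 11, 15, 38, 29, 38]
Partition 3: pivot=-4 at index 1 -> [-8, -4, 11, 15, 38, 29, 38]
Partition 4: pivot=38 at index 6 -> [-8, -4, 11, 15, 38, 29, 38]
Partition 5: pivot=29 at index 4 -> [-8, -4, 11, 15, 29, 38, 38]


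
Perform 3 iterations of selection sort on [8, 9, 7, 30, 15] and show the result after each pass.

Pass 1: Select minimum 7 at index 2, swap -> [7, 9, 8, 30, 15]
Pass 2: Select minimum 8 at index 2, swap -> [7, 8, 9, 30, 15]
Pass 3: Select minimum 9 at index 2, swap -> [7, 8, 9, 30, 15]


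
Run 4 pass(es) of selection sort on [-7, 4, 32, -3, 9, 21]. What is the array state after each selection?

Pass 1: Select minimum -7 at index 0, swap -> [-7, 4, 32, -3, 9, 21]
Pass 2: Select minimum -3 at index 3, swap -> [-7, -3, 32, 4, 9, 21]
Pass 3: Select minimum 4 at index 3, swap -> [-7, -3, 4, 32, 9, 21]
Pass 4: Select minimum 9 at index 4, swap -> [-7, -3, 4, 9, 32, 21]


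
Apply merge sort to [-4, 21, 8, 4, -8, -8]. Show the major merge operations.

Divide and conquer:
  Merge [21] + [8] -> [8, 21]
  Merge [-4] + [8, 21] -> [-4, 8, 21]
  Merge [-8] + [-8] -> [-8, -8]
  Merge [4] + [-8, -8] -> [-8, -8, 4]
  Merge [-4, 8, 21] + [-8, -8, 4] -> [-8, -8, -4, 4, 8, 21]


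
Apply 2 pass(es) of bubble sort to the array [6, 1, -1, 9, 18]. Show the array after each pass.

After pass 1: [1, -1, 6, 9, 18] (2 swaps)
After pass 2: [-1, 1, 6, 9, 18] (1 swaps)
Total swaps: 3


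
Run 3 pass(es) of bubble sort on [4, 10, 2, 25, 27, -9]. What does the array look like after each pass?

After pass 1: [4, 2, 10, 25, -9, 27] (2 swaps)
After pass 2: [2, 4, 10, -9, 25, 27] (2 swaps)
After pass 3: [2, 4, -9, 10, 25, 27] (1 swaps)
Total swaps: 5


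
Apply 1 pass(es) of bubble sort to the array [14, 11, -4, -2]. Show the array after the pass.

After pass 1: [11, -4, -2, 14] (3 swaps)
Total swaps: 3


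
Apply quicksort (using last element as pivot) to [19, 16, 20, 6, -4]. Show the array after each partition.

Partition 1: pivot=-4 at index 0 -> [-4, 16, 20, 6, 19]
Partition 2: pivot=19 at index 3 -> [-4, 16, 6, 19, 20]
Partition 3: pivot=6 at index 1 -> [-4, 6, 16, 19, 20]


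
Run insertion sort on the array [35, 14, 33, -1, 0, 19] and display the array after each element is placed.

First element 35 is already 'sorted'
Insert 14: shifted 1 elements -> [14, 35, 33, -1, 0, 19]
Insert 33: shifted 1 elements -> [14, 33, 35, -1, 0, 19]
Insert -1: shifted 3 elements -> [-1, 14, 33, 35, 0, 19]
Insert 0: shifted 3 elements -> [-1, 0, 14, 33, 35, 19]
Insert 19: shifted 2 elements -> [-1, 0, 14, 19, 33, 35]


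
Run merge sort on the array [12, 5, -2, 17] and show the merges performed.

Divide and conquer:
  Merge [12] + [5] -> [5, 12]
  Merge [-2] + [17] -> [-2, 17]
  Merge [5, 12] + [-2, 17] -> [-2, 5, 12, 17]


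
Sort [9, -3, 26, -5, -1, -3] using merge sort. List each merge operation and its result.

Divide and conquer:
  Merge [-3] + [26] -> [-3, 26]
  Merge [9] + [-3, 26] -> [-3, 9, 26]
  Merge [-1] + [-3] -> [-3, -1]
  Merge [-5] + [-3, -1] -> [-5, -3, -1]
  Merge [-3, 9, 26] + [-5, -3, -1] -> [-5, -3, -3, -1, 9, 26]


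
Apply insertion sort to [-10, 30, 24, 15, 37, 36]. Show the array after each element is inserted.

First element -10 is already 'sorted'
Insert 30: shifted 0 elements -> [-10, 30, 24, 15, 37, 36]
Insert 24: shifted 1 elements -> [-10, 24, 30, 15, 37, 36]
Insert 15: shifted 2 elements -> [-10, 15, 24, 30, 37, 36]
Insert 37: shifted 0 elements -> [-10, 15, 24, 30, 37, 36]
Insert 36: shifted 1 elements -> [-10, 15, 24, 30, 36, 37]


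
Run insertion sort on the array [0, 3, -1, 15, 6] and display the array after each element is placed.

First element 0 is already 'sorted'
Insert 3: shifted 0 elements -> [0, 3, -1, 15, 6]
Insert -1: shifted 2 elements -> [-1, 0, 3, 15, 6]
Insert 15: shifted 0 elements -> [-1, 0, 3, 15, 6]
Insert 6: shifted 1 elements -> [-1, 0, 3, 6, 15]


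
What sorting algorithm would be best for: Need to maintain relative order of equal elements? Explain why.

Best choice: Merge sort or Insertion sort
Reason: Both are stable; quicksort and heapsort are not stable


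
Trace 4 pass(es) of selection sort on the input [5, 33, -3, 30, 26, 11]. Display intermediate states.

Pass 1: Select minimum -3 at index 2, swap -> [-3, 33, 5, 30, 26, 11]
Pass 2: Select minimum 5 at index 2, swap -> [-3, 5, 33, 30, 26, 11]
Pass 3: Select minimum 11 at index 5, swap -> [-3, 5, 11, 30, 26, 33]
Pass 4: Select minimum 26 at index 4, swap -> [-3, 5, 11, 26, 30, 33]


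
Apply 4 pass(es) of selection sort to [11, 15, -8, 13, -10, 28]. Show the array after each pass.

Pass 1: Select minimum -10 at index 4, swap -> [-10, 15, -8, 13, 11, 28]
Pass 2: Select minimum -8 at index 2, swap -> [-10, -8, 15, 13, 11, 28]
Pass 3: Select minimum 11 at index 4, swap -> [-10, -8, 11, 13, 15, 28]
Pass 4: Select minimum 13 at index 3, swap -> [-10, -8, 11, 13, 15, 28]


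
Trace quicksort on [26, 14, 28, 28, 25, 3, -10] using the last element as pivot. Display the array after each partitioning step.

Partition 1: pivot=-10 at index 0 -> [-10, 14, 28, 28, 25, 3, 26]
Partition 2: pivot=26 at index 4 -> [-10, 14, 25, 3, 26, 28, 28]
Partition 3: pivot=3 at index 1 -> [-10, 3, 25, 14, 26, 28, 28]
Partition 4: pivot=14 at index 2 -> [-10, 3, 14, 25, 26, 28, 28]
Partition 5: pivot=28 at index 6 -> [-10, 3, 14, 25, 26, 28, 28]


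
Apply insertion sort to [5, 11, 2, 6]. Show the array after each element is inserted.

First element 5 is already 'sorted'
Insert 11: shifted 0 elements -> [5, 11, 2, 6]
Insert 2: shifted 2 elements -> [2, 5, 11, 6]
Insert 6: shifted 1 elements -> [2, 5, 6, 11]


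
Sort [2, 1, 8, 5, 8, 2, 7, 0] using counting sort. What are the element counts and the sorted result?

Count array: [1, 1, 2, 0, 0, 1, 0, 1, 2]
(count[i] = number of elements equal to i)
Cumulative count: [1, 2, 4, 4, 4, 5, 5, 6, 8]
Sorted: [0, 1, 2, 2, 5, 7, 8, 8]


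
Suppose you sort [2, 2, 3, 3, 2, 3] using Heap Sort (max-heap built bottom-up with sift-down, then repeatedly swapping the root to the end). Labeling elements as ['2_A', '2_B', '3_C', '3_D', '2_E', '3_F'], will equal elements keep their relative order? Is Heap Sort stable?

Trace Heap Sort on the labeled array (the key is the number; the letter only tracks identity):
  Build max-heap: [3_D, 2_A, 3_C, 2_B, 2_E, 3_F]
  Swap root 3_D to index 5, re-heapify first 5 -> [3_F, 2_A, 3_C, 2_B, 2_E, 3_D]
  Swap root 3_F to index 4, re-heapify first 4 -> [3_C, 2_A, 2_E, 2_B, 3_F, 3_D]
  Swap root 3_C to index 3, re-heapify first 3 -> [2_B, 2_A, 2_E, 3_C, 3_F, 3_D]
  Swap root 2_B to index 2, re-heapify first 2 -> [2_E, 2_A, 2_B, 3_C, 3_F, 3_D]
  Swap root 2_E to index 1, re-heapify first 1 -> [2_A, 2_E, 2_B, 3_C, 3_F, 3_D]
Final order: [2_A, 2_E, 2_B, 3_C, 3_F, 3_D]
Equal keys:
  value 2: originally 2_A, 2_B, 2_E; after sorting 2_A, 2_E, 2_B -> order changed
  value 3: originally 3_C, 3_D, 3_F; after sorting 3_C, 3_F, 3_D -> order changed
Equal keys were reordered, so Heap Sort is not stable: heap construction and root-to-end swaps move elements without regard to the original order of equal keys. (One such input is enough; an unstable sort may happen to preserve order on other inputs, but it gives no guarantee.)
Answer: Not stable


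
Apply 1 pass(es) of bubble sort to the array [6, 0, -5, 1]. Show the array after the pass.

After pass 1: [0, -5, 1, 6] (3 swaps)
Total swaps: 3


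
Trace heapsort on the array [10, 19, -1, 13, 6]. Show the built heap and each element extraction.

Build heap: [19, 13, -1, 10, 6]
Extract 19: [13, 10, -1, 6, 19]
Extract 13: [10, 6, -1, 13, 19]
Extract 10: [6, -1, 10, 13, 19]
Extract 6: [-1, 6, 10, 13, 19]


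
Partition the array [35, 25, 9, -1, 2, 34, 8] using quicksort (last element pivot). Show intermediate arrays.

Partition 1: pivot=8 at index 2 -> [-1, 2, 8, 35, 25, 34, 9]
Partition 2: pivot=2 at index 1 -> [-1, 2, 8, 35, 25, 34, 9]
Partition 3: pivot=9 at index 3 -> [-1, 2, 8, 9, 25, 34, 35]
Partition 4: pivot=35 at index 6 -> [-1, 2, 8, 9, 25, 34, 35]
Partition 5: pivot=34 at index 5 -> [-1, 2, 8, 9, 25, 34, 35]


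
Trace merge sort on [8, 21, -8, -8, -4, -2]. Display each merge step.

Divide and conquer:
  Merge [21] + [-8] -> [-8, 21]
  Merge [8] + [-8, 21] -> [-8, 8, 21]
  Merge [-4] + [-2] -> [-4, -2]
  Merge [-8] + [-4, -2] -> [-8, -4, -2]
  Merge [-8, 8, 21] + [-8, -4, -2] -> [-8, -8, -4, -2, 8, 21]


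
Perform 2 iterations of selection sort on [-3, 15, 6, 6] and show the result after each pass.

Pass 1: Select minimum -3 at index 0, swap -> [-3, 15, 6, 6]
Pass 2: Select minimum 6 at index 2, swap -> [-3, 6, 15, 6]


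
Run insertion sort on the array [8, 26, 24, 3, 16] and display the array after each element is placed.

First element 8 is already 'sorted'
Insert 26: shifted 0 elements -> [8, 26, 24, 3, 16]
Insert 24: shifted 1 elements -> [8, 24, 26, 3, 16]
Insert 3: shifted 3 elements -> [3, 8, 24, 26, 16]
Insert 16: shifted 2 elements -> [3, 8, 16, 24, 26]


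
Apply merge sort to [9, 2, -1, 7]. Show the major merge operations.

Divide and conquer:
  Merge [9] + [2] -> [2, 9]
  Merge [-1] + [7] -> [-1, 7]
  Merge [2, 9] + [-1, 7] -> [-1, 2, 7, 9]


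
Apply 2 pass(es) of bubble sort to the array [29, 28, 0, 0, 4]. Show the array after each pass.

After pass 1: [28, 0, 0, 4, 29] (4 swaps)
After pass 2: [0, 0, 4, 28, 29] (3 swaps)
Total swaps: 7


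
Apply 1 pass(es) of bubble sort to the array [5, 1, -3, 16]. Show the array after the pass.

After pass 1: [1, -3, 5, 16] (2 swaps)
Total swaps: 2


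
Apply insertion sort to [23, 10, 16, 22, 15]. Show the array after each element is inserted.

First element 23 is already 'sorted'
Insert 10: shifted 1 elements -> [10, 23, 16, 22, 15]
Insert 16: shifted 1 elements -> [10, 16, 23, 22, 15]
Insert 22: shifted 1 elements -> [10, 16, 22, 23, 15]
Insert 15: shifted 3 elements -> [10, 15, 16, 22, 23]


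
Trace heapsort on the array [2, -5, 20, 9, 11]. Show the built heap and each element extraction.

Build heap: [20, 11, 2, 9, -5]
Extract 20: [11, 9, 2, -5, 20]
Extract 11: [9, -5, 2, 11, 20]
Extract 9: [2, -5, 9, 11, 20]
Extract 2: [-5, 2, 9, 11, 20]


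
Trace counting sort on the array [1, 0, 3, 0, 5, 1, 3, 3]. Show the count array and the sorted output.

Count array: [2, 2, 0, 3, 0, 1]
(count[i] = number of elements equal to i)
Cumulative count: [2, 4, 4, 7, 7, 8]
Sorted: [0, 0, 1, 1, 3, 3, 3, 5]


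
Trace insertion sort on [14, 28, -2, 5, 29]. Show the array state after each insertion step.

First element 14 is already 'sorted'
Insert 28: shifted 0 elements -> [14, 28, -2, 5, 29]
Insert -2: shifted 2 elements -> [-2, 14, 28, 5, 29]
Insert 5: shifted 2 elements -> [-2, 5, 14, 28, 29]
Insert 29: shifted 0 elements -> [-2, 5, 14, 28, 29]


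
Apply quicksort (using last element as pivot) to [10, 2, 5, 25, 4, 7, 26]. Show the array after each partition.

Partition 1: pivot=26 at index 6 -> [10, 2, 5, 25, 4, 7, 26]
Partition 2: pivot=7 at index 3 -> [2, 5, 4, 7, 10, 25, 26]
Partition 3: pivot=4 at index 1 -> [2, 4, 5, 7, 10, 25, 26]
Partition 4: pivot=25 at index 5 -> [2, 4, 5, 7, 10, 25, 26]


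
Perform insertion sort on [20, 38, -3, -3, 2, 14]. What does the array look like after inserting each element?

First element 20 is already 'sorted'
Insert 38: shifted 0 elements -> [20, 38, -3, -3, 2, 14]
Insert -3: shifted 2 elements -> [-3, 20, 38, -3, 2, 14]
Insert -3: shifted 2 elements -> [-3, -3, 20, 38, 2, 14]
Insert 2: shifted 2 elements -> [-3, -3, 2, 20, 38, 14]
Insert 14: shifted 2 elements -> [-3, -3, 2, 14, 20, 38]


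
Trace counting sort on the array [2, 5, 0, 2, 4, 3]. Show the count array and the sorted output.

Count array: [1, 0, 2, 1, 1, 1]
(count[i] = number of elements equal to i)
Cumulative count: [1, 1, 3, 4, 5, 6]
Sorted: [0, 2, 2, 3, 4, 5]


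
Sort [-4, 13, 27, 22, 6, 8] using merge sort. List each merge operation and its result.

Divide and conquer:
  Merge [13] + [27] -> [13, 27]
  Merge [-4] + [13, 27] -> [-4, 13, 27]
  Merge [6] + [8] -> [6, 8]
  Merge [22] + [6, 8] -> [6, 8, 22]
  Merge [-4, 13, 27] + [6, 8, 22] -> [-4, 6, 8, 13, 22, 27]


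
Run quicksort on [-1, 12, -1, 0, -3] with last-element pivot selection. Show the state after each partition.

Partition 1: pivot=-3 at index 0 -> [-3, 12, -1, 0, -1]
Partition 2: pivot=-1 at index 2 -> [-3, -1, -1, 0, 12]
Partition 3: pivot=12 at index 4 -> [-3, -1, -1, 0, 12]


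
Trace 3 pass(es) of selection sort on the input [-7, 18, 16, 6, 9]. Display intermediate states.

Pass 1: Select minimum -7 at index 0, swap -> [-7, 18, 16, 6, 9]
Pass 2: Select minimum 6 at index 3, swap -> [-7, 6, 16, 18, 9]
Pass 3: Select minimum 9 at index 4, swap -> [-7, 6, 9, 18, 16]


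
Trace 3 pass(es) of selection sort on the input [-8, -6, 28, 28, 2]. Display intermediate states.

Pass 1: Select minimum -8 at index 0, swap -> [-8, -6, 28, 28, 2]
Pass 2: Select minimum -6 at index 1, swap -> [-8, -6, 28, 28, 2]
Pass 3: Select minimum 2 at index 4, swap -> [-8, -6, 2, 28, 28]


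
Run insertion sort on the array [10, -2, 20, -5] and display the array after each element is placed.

First element 10 is already 'sorted'
Insert -2: shifted 1 elements -> [-2, 10, 20, -5]
Insert 20: shifted 0 elements -> [-2, 10, 20, -5]
Insert -5: shifted 3 elements -> [-5, -2, 10, 20]


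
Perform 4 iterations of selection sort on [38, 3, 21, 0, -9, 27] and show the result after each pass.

Pass 1: Select minimum -9 at index 4, swap -> [-9, 3, 21, 0, 38, 27]
Pass 2: Select minimum 0 at index 3, swap -> [-9, 0, 21, 3, 38, 27]
Pass 3: Select minimum 3 at index 3, swap -> [-9, 0, 3, 21, 38, 27]
Pass 4: Select minimum 21 at index 3, swap -> [-9, 0, 3, 21, 38, 27]


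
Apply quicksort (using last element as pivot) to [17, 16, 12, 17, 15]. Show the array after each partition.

Partition 1: pivot=15 at index 1 -> [12, 15, 17, 17, 16]
Partition 2: pivot=16 at index 2 -> [12, 15, 16, 17, 17]
Partition 3: pivot=17 at index 4 -> [12, 15, 16, 17, 17]


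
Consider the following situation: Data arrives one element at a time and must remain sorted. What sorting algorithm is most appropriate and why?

Best choice: Insertion sort
Reason: Insertion sort naturally handles online/streaming input by inserting each new element into sorted position


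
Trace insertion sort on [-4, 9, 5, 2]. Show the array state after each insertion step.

First element -4 is already 'sorted'
Insert 9: shifted 0 elements -> [-4, 9, 5, 2]
Insert 5: shifted 1 elements -> [-4, 5, 9, 2]
Insert 2: shifted 2 elements -> [-4, 2, 5, 9]


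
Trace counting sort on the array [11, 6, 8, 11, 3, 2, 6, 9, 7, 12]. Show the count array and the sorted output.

Count array: [0, 0, 1, 1, 0, 0, 2, 1, 1, 1, 0, 2, 1]
(count[i] = number of elements equal to i)
Cumulative count: [0, 0, 1, 2, 2, 2, 4, 5, 6, 7, 7, 9, 10]
Sorted: [2, 3, 6, 6, 7, 8, 9, 11, 11, 12]


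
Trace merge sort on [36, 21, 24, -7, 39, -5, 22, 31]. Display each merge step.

Divide and conquer:
  Merge [36] + [21] -> [21, 36]
  Merge [24] + [-7] -> [-7, 24]
  Merge [21, 36] + [-7, 24] -> [-7, 21, 24, 36]
  Merge [39] + [-5] -> [-5, 39]
  Merge [22] + [31] -> [22, 31]
  Merge [-5, 39] + [22, 31] -> [-5, 22, 31, 39]
  Merge [-7, 21, 24, 36] + [-5, 22, 31, 39] -> [-7, -5, 21, 22, 24, 31, 36, 39]


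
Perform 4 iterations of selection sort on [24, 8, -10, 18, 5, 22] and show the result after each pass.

Pass 1: Select minimum -10 at index 2, swap -> [-10, 8, 24, 18, 5, 22]
Pass 2: Select minimum 5 at index 4, swap -> [-10, 5, 24, 18, 8, 22]
Pass 3: Select minimum 8 at index 4, swap -> [-10, 5, 8, 18, 24, 22]
Pass 4: Select minimum 18 at index 3, swap -> [-10, 5, 8, 18, 24, 22]


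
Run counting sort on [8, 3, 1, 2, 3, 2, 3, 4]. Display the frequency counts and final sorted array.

Count array: [0, 1, 2, 3, 1, 0, 0, 0, 1]
(count[i] = number of elements equal to i)
Cumulative count: [0, 1, 3, 6, 7, 7, 7, 7, 8]
Sorted: [1, 2, 2, 3, 3, 3, 4, 8]


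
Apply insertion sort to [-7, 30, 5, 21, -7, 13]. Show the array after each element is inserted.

First element -7 is already 'sorted'
Insert 30: shifted 0 elements -> [-7, 30, 5, 21, -7, 13]
Insert 5: shifted 1 elements -> [-7, 5, 30, 21, -7, 13]
Insert 21: shifted 1 elements -> [-7, 5, 21, 30, -7, 13]
Insert -7: shifted 3 elements -> [-7, -7, 5, 21, 30, 13]
Insert 13: shifted 2 elements -> [-7, -7, 5, 13, 21, 30]


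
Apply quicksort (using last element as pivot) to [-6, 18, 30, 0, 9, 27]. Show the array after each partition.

Partition 1: pivot=27 at index 4 -> [-6, 18, 0, 9, 27, 30]
Partition 2: pivot=9 at index 2 -> [-6, 0, 9, 18, 27, 30]
Partition 3: pivot=0 at index 1 -> [-6, 0, 9, 18, 27, 30]


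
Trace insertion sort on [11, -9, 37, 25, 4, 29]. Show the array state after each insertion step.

First element 11 is already 'sorted'
Insert -9: shifted 1 elements -> [-9, 11, 37, 25, 4, 29]
Insert 37: shifted 0 elements -> [-9, 11, 37, 25, 4, 29]
Insert 25: shifted 1 elements -> [-9, 11, 25, 37, 4, 29]
Insert 4: shifted 3 elements -> [-9, 4, 11, 25, 37, 29]
Insert 29: shifted 1 elements -> [-9, 4, 11, 25, 29, 37]


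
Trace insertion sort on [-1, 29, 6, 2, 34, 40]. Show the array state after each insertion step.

First element -1 is already 'sorted'
Insert 29: shifted 0 elements -> [-1, 29, 6, 2, 34, 40]
Insert 6: shifted 1 elements -> [-1, 6, 29, 2, 34, 40]
Insert 2: shifted 2 elements -> [-1, 2, 6, 29, 34, 40]
Insert 34: shifted 0 elements -> [-1, 2, 6, 29, 34, 40]
Insert 40: shifted 0 elements -> [-1, 2, 6, 29, 34, 40]


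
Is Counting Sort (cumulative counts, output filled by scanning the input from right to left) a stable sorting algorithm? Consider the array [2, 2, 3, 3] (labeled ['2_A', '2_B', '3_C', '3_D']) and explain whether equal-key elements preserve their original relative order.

Trace Counting Sort on the labeled array (the key is the number; the letter only tracks identity):
  Counts for values 0..3: [0, 0, 2, 2]
  Cumulative counts: [0, 0, 2, 4]
  Scan right to left: place 3_D at output index 3
  Scan right to left: place 3_C at output index 2
  Scan right to left: place 2_B at output index 1
  Scan right to left: place 2_A at output index 0
  Output: [2_A, 2_B, 3_C, 3_D]
Equal keys:
  value 2: originally 2_A, 2_B; after sorting 2_A, 2_B -> order preserved
  value 3: originally 3_C, 3_D; after sorting 3_C, 3_D -> order preserved
All equal keys kept their original relative order. Counting Sort is stable: scanning the input right to left with decreasing cumulative counts places later duplicates at later output positions.
Answer: Stable


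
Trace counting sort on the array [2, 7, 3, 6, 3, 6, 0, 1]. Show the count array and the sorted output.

Count array: [1, 1, 1, 2, 0, 0, 2, 1]
(count[i] = number of elements equal to i)
Cumulative count: [1, 2, 3, 5, 5, 5, 7, 8]
Sorted: [0, 1, 2, 3, 3, 6, 6, 7]


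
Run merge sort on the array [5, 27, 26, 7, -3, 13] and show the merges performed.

Divide and conquer:
  Merge [27] + [26] -> [26, 27]
  Merge [5] + [26, 27] -> [5, 26, 27]
  Merge [-3] + [13] -> [-3, 13]
  Merge [7] + [-3, 13] -> [-3, 7, 13]
  Merge [5, 26, 27] + [-3, 7, 13] -> [-3, 5, 7, 13, 26, 27]


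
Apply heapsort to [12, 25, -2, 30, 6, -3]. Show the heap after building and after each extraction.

Build heap: [30, 25, -2, 12, 6, -3]
Extract 30: [25, 12, -2, -3, 6, 30]
Extract 25: [12, 6, -2, -3, 25, 30]
Extract 12: [6, -3, -2, 12, 25, 30]
Extract 6: [-2, -3, 6, 12, 25, 30]
Extract -2: [-3, -2, 6, 12, 25, 30]


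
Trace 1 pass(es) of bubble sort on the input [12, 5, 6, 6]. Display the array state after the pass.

After pass 1: [5, 6, 6, 12] (3 swaps)
Total swaps: 3


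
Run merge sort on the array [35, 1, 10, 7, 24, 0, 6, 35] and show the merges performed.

Divide and conquer:
  Merge [35] + [1] -> [1, 35]
  Merge [10] + [7] -> [7, 10]
  Merge [1, 35] + [7, 10] -> [1, 7, 10, 35]
  Merge [24] + [0] -> [0, 24]
  Merge [6] + [35] -> [6, 35]
  Merge [0, 24] + [6, 35] -> [0, 6, 24, 35]
  Merge [1, 7, 10, 35] + [0, 6, 24, 35] -> [0, 1, 6, 7, 10, 24, 35, 35]


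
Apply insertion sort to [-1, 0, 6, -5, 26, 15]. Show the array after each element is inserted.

First element -1 is already 'sorted'
Insert 0: shifted 0 elements -> [-1, 0, 6, -5, 26, 15]
Insert 6: shifted 0 elements -> [-1, 0, 6, -5, 26, 15]
Insert -5: shifted 3 elements -> [-5, -1, 0, 6, 26, 15]
Insert 26: shifted 0 elements -> [-5, -1, 0, 6, 26, 15]
Insert 15: shifted 1 elements -> [-5, -1, 0, 6, 15, 26]


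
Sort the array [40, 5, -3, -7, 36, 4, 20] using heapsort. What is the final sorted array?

Build heap: [40, 36, 20, -7, 5, 4, -3]
Extract 40: [36, 5, 20, -7, -3, 4, 40]
Extract 36: [20, 5, 4, -7, -3, 36, 40]
Extract 20: [5, -3, 4, -7, 20, 36, 40]
Extract 5: [4, -3, -7, 5, 20, 36, 40]
Extract 4: [-3, -7, 4, 5, 20, 36, 40]
Extract -3: [-7, -3, 4, 5, 20, 36, 40]


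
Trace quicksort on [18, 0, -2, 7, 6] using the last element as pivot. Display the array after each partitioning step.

Partition 1: pivot=6 at index 2 -> [0, -2, 6, 7, 18]
Partition 2: pivot=-2 at index 0 -> [-2, 0, 6, 7, 18]
Partition 3: pivot=18 at index 4 -> [-2, 0, 6, 7, 18]


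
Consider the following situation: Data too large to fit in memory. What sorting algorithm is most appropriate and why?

Best choice: External merge sort
Reason: Minimizes disk I/O by sequential reads/writes


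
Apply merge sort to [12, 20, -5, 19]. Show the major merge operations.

Divide and conquer:
  Merge [12] + [20] -> [12, 20]
  Merge [-5] + [19] -> [-5, 19]
  Merge [12, 20] + [-5, 19] -> [-5, 12, 19, 20]


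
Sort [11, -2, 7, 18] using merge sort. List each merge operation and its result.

Divide and conquer:
  Merge [11] + [-2] -> [-2, 11]
  Merge [7] + [18] -> [7, 18]
  Merge [-2, 11] + [7, 18] -> [-2, 7, 11, 18]


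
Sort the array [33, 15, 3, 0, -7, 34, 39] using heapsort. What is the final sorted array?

Build heap: [39, 15, 34, 0, -7, 33, 3]
Extract 39: [34, 15, 33, 0, -7, 3, 39]
Extract 34: [33, 15, 3, 0, -7, 34, 39]
Extract 33: [15, 0, 3, -7, 33, 34, 39]
Extract 15: [3, 0, -7, 15, 33, 34, 39]
Extract 3: [0, -7, 3, 15, 33, 34, 39]
Extract 0: [-7, 0, 3, 15, 33, 34, 39]


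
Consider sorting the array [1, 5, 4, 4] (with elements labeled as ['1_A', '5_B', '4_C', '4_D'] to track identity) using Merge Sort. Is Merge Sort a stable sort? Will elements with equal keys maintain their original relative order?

Trace Merge Sort on the labeled array (the key is the number; the letter only tracks identity):
  Merge [1_A] + [5_B] -> [1_A, 5_B]
  Merge [4_C] + [4_D] -> [4_C, 4_D]
  Merge [1_A, 5_B] + [4_C, 4_D] -> [1_A, 4_C, 4_D, 5_B]
Final order: [1_A, 4_C, 4_D, 5_B]
Equal keys:
  value 4: originally 4_C, 4_D; after sorting 4_C, 4_D -> order preserved
All equal keys kept their original relative order. Merge Sort is stable: when the heads of the two halves are equal the merge takes from the left half first.
Answer: Stable


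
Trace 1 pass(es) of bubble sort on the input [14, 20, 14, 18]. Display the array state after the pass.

After pass 1: [14, 14, 18, 20] (2 swaps)
Total swaps: 2


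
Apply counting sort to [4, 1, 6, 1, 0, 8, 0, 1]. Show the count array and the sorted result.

Count array: [2, 3, 0, 0, 1, 0, 1, 0, 1]
(count[i] = number of elements equal to i)
Cumulative count: [2, 5, 5, 5, 6, 6, 7, 7, 8]
Sorted: [0, 0, 1, 1, 1, 4, 6, 8]


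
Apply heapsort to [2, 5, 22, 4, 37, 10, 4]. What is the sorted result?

Build heap: [37, 5, 22, 4, 2, 10, 4]
Extract 37: [22, 5, 10, 4, 2, 4, 37]
Extract 22: [10, 5, 4, 4, 2, 22, 37]
Extract 10: [5, 4, 4, 2, 10, 22, 37]
Extract 5: [4, 2, 4, 5, 10, 22, 37]
Extract 4: [4, 2, 4, 5, 10, 22, 37]
Extract 4: [2, 4, 4, 5, 10, 22, 37]


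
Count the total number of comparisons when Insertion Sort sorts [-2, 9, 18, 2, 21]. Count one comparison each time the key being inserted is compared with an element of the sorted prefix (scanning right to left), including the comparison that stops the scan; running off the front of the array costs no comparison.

Insert 9: -2 <= 9 (stop) = 1 comparison(s) -> [-2, 9, 18, 2, 21]
Insert 18: 9 <= 18 (stop) = 1 comparison(s) -> [-2, 9, 18, 2, 21]
Insert 2: 18 > 2 (shift), 9 > 2 (shift), -2 <= 2 (stop) = 3 comparison(s) -> [-2, 2, 9, 18, 21]
Insert 21: 18 <= 21 (stop) = 1 comparison(s) -> [-2, 2, 9, 18, 21]
Total comparisons: 1 + 1 + 3 + 1 = 6


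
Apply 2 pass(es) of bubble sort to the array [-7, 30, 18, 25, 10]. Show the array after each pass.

After pass 1: [-7, 18, 25, 10, 30] (3 swaps)
After pass 2: [-7, 18, 10, 25, 30] (1 swaps)
Total swaps: 4


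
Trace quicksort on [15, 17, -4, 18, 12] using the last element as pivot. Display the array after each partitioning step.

Partition 1: pivot=12 at index 1 -> [-4, 12, 15, 18, 17]
Partition 2: pivot=17 at index 3 -> [-4, 12, 15, 17, 18]


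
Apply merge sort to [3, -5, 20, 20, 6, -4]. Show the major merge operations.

Divide and conquer:
  Merge [-5] + [20] -> [-5, 20]
  Merge [3] + [-5, 20] -> [-5, 3, 20]
  Merge [6] + [-4] -> [-4, 6]
  Merge [20] + [-4, 6] -> [-4, 6, 20]
  Merge [-5, 3, 20] + [-4, 6, 20] -> [-5, -4, 3, 6, 20, 20]


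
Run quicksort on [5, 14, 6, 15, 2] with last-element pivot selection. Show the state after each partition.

Partition 1: pivot=2 at index 0 -> [2, 14, 6, 15, 5]
Partition 2: pivot=5 at index 1 -> [2, 5, 6, 15, 14]
Partition 3: pivot=14 at index 3 -> [2, 5, 6, 14, 15]


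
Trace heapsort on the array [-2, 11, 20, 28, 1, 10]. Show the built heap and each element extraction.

Build heap: [28, 11, 20, -2, 1, 10]
Extract 28: [20, 11, 10, -2, 1, 28]
Extract 20: [11, 1, 10, -2, 20, 28]
Extract 11: [10, 1, -2, 11, 20, 28]
Extract 10: [1, -2, 10, 11, 20, 28]
Extract 1: [-2, 1, 10, 11, 20, 28]


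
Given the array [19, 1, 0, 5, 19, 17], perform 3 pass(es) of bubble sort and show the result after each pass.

After pass 1: [1, 0, 5, 19, 17, 19] (4 swaps)
After pass 2: [0, 1, 5, 17, 19, 19] (2 swaps)
After pass 3: [0, 1, 5, 17, 19, 19] (0 swaps)
Total swaps: 6


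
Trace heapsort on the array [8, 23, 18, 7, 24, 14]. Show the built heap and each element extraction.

Build heap: [24, 23, 18, 7, 8, 14]
Extract 24: [23, 14, 18, 7, 8, 24]
Extract 23: [18, 14, 8, 7, 23, 24]
Extract 18: [14, 7, 8, 18, 23, 24]
Extract 14: [8, 7, 14, 18, 23, 24]
Extract 8: [7, 8, 14, 18, 23, 24]


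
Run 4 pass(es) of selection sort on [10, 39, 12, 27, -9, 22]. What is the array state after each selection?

Pass 1: Select minimum -9 at index 4, swap -> [-9, 39, 12, 27, 10, 22]
Pass 2: Select minimum 10 at index 4, swap -> [-9, 10, 12, 27, 39, 22]
Pass 3: Select minimum 12 at index 2, swap -> [-9, 10, 12, 27, 39, 22]
Pass 4: Select minimum 22 at index 5, swap -> [-9, 10, 12, 22, 39, 27]


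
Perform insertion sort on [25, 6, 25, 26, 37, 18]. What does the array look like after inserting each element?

First element 25 is already 'sorted'
Insert 6: shifted 1 elements -> [6, 25, 25, 26, 37, 18]
Insert 25: shifted 0 elements -> [6, 25, 25, 26, 37, 18]
Insert 26: shifted 0 elements -> [6, 25, 25, 26, 37, 18]
Insert 37: shifted 0 elements -> [6, 25, 25, 26, 37, 18]
Insert 18: shifted 4 elements -> [6, 18, 25, 25, 26, 37]


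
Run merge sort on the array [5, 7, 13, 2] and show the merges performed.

Divide and conquer:
  Merge [5] + [7] -> [5, 7]
  Merge [13] + [2] -> [2, 13]
  Merge [5, 7] + [2, 13] -> [2, 5, 7, 13]


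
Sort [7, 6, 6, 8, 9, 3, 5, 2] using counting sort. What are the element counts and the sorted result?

Count array: [0, 0, 1, 1, 0, 1, 2, 1, 1, 1]
(count[i] = number of elements equal to i)
Cumulative count: [0, 0, 1, 2, 2, 3, 5, 6, 7, 8]
Sorted: [2, 3, 5, 6, 6, 7, 8, 9]


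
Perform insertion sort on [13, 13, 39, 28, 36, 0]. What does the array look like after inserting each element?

First element 13 is already 'sorted'
Insert 13: shifted 0 elements -> [13, 13, 39, 28, 36, 0]
Insert 39: shifted 0 elements -> [13, 13, 39, 28, 36, 0]
Insert 28: shifted 1 elements -> [13, 13, 28, 39, 36, 0]
Insert 36: shifted 1 elements -> [13, 13, 28, 36, 39, 0]
Insert 0: shifted 5 elements -> [0, 13, 13, 28, 36, 39]


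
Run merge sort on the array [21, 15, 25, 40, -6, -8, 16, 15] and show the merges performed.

Divide and conquer:
  Merge [21] + [15] -> [15, 21]
  Merge [25] + [40] -> [25, 40]
  Merge [15, 21] + [25, 40] -> [15, 21, 25, 40]
  Merge [-6] + [-8] -> [-8, -6]
  Merge [16] + [15] -> [15, 16]
  Merge [-8, -6] + [15, 16] -> [-8, -6, 15, 16]
  Merge [15, 21, 25, 40] + [-8, -6, 15, 16] -> [-8, -6, 15, 15, 16, 21, 25, 40]


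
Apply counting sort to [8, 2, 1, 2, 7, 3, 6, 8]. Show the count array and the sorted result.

Count array: [0, 1, 2, 1, 0, 0, 1, 1, 2]
(count[i] = number of elements equal to i)
Cumulative count: [0, 1, 3, 4, 4, 4, 5, 6, 8]
Sorted: [1, 2, 2, 3, 6, 7, 8, 8]


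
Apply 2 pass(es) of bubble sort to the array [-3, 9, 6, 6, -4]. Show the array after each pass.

After pass 1: [-3, 6, 6, -4, 9] (3 swaps)
After pass 2: [-3, 6, -4, 6, 9] (1 swaps)
Total swaps: 4


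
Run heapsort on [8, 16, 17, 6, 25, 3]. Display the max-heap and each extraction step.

Build heap: [25, 16, 17, 6, 8, 3]
Extract 25: [17, 16, 3, 6, 8, 25]
Extract 17: [16, 8, 3, 6, 17, 25]
Extract 16: [8, 6, 3, 16, 17, 25]
Extract 8: [6, 3, 8, 16, 17, 25]
Extract 6: [3, 6, 8, 16, 17, 25]


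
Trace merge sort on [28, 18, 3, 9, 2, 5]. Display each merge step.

Divide and conquer:
  Merge [18] + [3] -> [3, 18]
  Merge [28] + [3, 18] -> [3, 18, 28]
  Merge [2] + [5] -> [2, 5]
  Merge [9] + [2, 5] -> [2, 5, 9]
  Merge [3, 18, 28] + [2, 5, 9] -> [2, 3, 5, 9, 18, 28]


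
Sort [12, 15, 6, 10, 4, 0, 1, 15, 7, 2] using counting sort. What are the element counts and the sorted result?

Count array: [1, 1, 1, 0, 1, 0, 1, 1, 0, 0, 1, 0, 1, 0, 0, 2]
(count[i] = number of elements equal to i)
Cumulative count: [1, 2, 3, 3, 4, 4, 5, 6, 6, 6, 7, 7, 8, 8, 8, 10]
Sorted: [0, 1, 2, 4, 6, 7, 10, 12, 15, 15]


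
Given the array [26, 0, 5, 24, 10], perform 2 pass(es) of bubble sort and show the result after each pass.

After pass 1: [0, 5, 24, 10, 26] (4 swaps)
After pass 2: [0, 5, 10, 24, 26] (1 swaps)
Total swaps: 5


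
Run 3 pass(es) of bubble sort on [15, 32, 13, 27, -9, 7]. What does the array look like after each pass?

After pass 1: [15, 13, 27, -9, 7, 32] (4 swaps)
After pass 2: [13, 15, -9, 7, 27, 32] (3 swaps)
After pass 3: [13, -9, 7, 15, 27, 32] (2 swaps)
Total swaps: 9


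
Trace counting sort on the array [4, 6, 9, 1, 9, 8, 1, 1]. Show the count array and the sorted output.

Count array: [0, 3, 0, 0, 1, 0, 1, 0, 1, 2]
(count[i] = number of elements equal to i)
Cumulative count: [0, 3, 3, 3, 4, 4, 5, 5, 6, 8]
Sorted: [1, 1, 1, 4, 6, 8, 9, 9]


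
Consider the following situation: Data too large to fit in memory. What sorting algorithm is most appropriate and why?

Best choice: External merge sort
Reason: Minimizes disk I/O by sequential reads/writes


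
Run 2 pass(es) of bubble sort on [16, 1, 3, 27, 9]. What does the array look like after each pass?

After pass 1: [1, 3, 16, 9, 27] (3 swaps)
After pass 2: [1, 3, 9, 16, 27] (1 swaps)
Total swaps: 4


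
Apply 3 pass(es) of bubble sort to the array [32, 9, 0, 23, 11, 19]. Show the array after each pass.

After pass 1: [9, 0, 23, 11, 19, 32] (5 swaps)
After pass 2: [0, 9, 11, 19, 23, 32] (3 swaps)
After pass 3: [0, 9, 11, 19, 23, 32] (0 swaps)
Total swaps: 8


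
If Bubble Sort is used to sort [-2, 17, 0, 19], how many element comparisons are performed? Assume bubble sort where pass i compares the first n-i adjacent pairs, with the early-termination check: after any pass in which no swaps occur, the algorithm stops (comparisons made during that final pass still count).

Pass 1: compare adjacent pairs (0,1)..(2,3) = 3 comparison(s), 1 swap(s) -> [-2, 0, 17, 19]
Pass 2: compare adjacent pairs (0,1)..(1,2) = 2 comparison(s), 0 swap(s) -> [-2, 0, 17, 19]
No swaps in this pass, so bubble sort stops here.
Total comparisons: 3 + 2 = 5


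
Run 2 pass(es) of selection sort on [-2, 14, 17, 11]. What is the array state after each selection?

Pass 1: Select minimum -2 at index 0, swap -> [-2, 14, 17, 11]
Pass 2: Select minimum 11 at index 3, swap -> [-2, 11, 17, 14]


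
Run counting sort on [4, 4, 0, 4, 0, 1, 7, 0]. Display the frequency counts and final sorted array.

Count array: [3, 1, 0, 0, 3, 0, 0, 1]
(count[i] = number of elements equal to i)
Cumulative count: [3, 4, 4, 4, 7, 7, 7, 8]
Sorted: [0, 0, 0, 1, 4, 4, 4, 7]


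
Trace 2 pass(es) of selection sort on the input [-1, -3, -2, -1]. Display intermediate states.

Pass 1: Select minimum -3 at index 1, swap -> [-3, -1, -2, -1]
Pass 2: Select minimum -2 at index 2, swap -> [-3, -2, -1, -1]


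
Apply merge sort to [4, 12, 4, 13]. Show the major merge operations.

Divide and conquer:
  Merge [4] + [12] -> [4, 12]
  Merge [4] + [13] -> [4, 13]
  Merge [4, 12] + [4, 13] -> [4, 4, 12, 13]
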